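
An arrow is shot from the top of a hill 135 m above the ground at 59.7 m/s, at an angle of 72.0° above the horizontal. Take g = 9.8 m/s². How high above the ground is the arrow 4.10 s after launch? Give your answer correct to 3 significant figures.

285 m

v_y0 = 59.7 sin 72.0° = 56.78 m/s.
y(t) = 135 + v_y0 t − ½ g t² = 135 + 56.78×4.10 − ½×9.8×4.10² = 285 m.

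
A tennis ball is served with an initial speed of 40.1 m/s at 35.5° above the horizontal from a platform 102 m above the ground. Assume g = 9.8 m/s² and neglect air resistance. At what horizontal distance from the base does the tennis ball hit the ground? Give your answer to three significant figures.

246 m

Components: v_x = 40.1 cos 35.5° = 32.65 m/s, v_y = 40.1 sin 35.5° = 23.29 m/s.
Vertical: 0 = 102 + 23.29 t − ½(9.8) t² ⇒ 4.900 t² − 23.29 t − 102 = 0.
t = [23.29 + √(542.4 + 1999)] / 9.800 = 7.521 s.
Horizontal: R = v_x · t = 32.65 × 7.521 = 246 m.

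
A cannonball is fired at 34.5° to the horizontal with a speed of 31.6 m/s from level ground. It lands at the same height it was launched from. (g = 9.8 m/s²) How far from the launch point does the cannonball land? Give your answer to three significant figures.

Components: v_x = 31.6 cos 34.5° = 26.04 m/s, v_y = 31.6 sin 34.5° = 17.90 m/s.
Time of flight (same landing height): t = 2 v_y / g = 2 × 17.90 / 9.8 = 3.653 s.
Range: R = v_x · t = 26.04 × 3.653 = 95.1 m.

95.1 m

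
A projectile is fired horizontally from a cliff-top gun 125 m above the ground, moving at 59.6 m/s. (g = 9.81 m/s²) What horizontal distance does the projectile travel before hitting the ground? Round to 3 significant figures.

Initial vertical velocity is zero, so the fall time comes from h = ½ g t²: t = √(2 × 125 / 9.81) = 5.048 s.
Horizontal motion is uniform at 59.6 m/s, so x = 59.6 × 5.048 = 301 m.

301 m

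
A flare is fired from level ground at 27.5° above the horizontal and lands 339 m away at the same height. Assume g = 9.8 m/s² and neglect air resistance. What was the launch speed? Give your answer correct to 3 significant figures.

63.7 m/s

On level ground, R = v₀² sin(2θ) / g, so v₀ = √(R g / sin 2θ).
sin(2 × 27.5°) = 0.8192.
v₀ = √(339 × 9.8 / 0.8192) = √4055 = 63.7 m/s.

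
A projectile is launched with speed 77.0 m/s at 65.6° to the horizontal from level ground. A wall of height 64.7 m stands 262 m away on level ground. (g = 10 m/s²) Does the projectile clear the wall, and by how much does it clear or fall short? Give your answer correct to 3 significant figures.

v_x = 77.0 cos 65.6° = 31.81 m/s; v_y0 = 77.0 sin 65.6° = 70.12 m/s.
Time to reach the wall: t = 262 / 31.81 = 8.236 s.
Height at that point: y = 70.12×8.236 − 5.000×8.236² = 238.3 m.
That is 238.3 − 64.7 = 174 m above the top of the wall, so the projectile clears it.

Yes — it clears the wall by 174 m.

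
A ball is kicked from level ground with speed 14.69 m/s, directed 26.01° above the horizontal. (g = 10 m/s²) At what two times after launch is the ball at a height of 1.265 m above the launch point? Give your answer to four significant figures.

v_y0 = 14.69 sin 26.01° = 6.4420 m/s.
Set y = v_y0 t − ½ g t² = 1.265: 5.000 t² − 6.4420 t + 1.265 = 0.
t = [6.4420 ± √(41.499 − 25.300)] / 10 = (6.4420 ± 4.0248) / 10, giving t = 0.2417 s or t = 1.047 s.
So the ball is at 1.265 m at t = 0.2417 s (rising) and t = 1.047 s (falling).

0.2417 s and 1.047 s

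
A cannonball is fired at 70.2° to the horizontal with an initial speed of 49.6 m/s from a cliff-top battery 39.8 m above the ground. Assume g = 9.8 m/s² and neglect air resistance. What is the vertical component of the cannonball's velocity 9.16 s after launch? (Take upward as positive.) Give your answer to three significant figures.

-43.1 m/s

Initial vertical component: v_y0 = 49.6 sin 70.2° = 46.67 m/s.
v_y(t) = v_y0 − g t = 46.67 − 9.8 × 9.16 = -43.1 m/s.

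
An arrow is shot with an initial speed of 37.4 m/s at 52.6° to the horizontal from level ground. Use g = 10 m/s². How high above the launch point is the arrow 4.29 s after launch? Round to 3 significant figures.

35.4 m

v_y0 = 37.4 sin 52.6° = 29.71 m/s.
y(t) = v_y0 t − ½ g t² = 29.71×4.29 − 5.000×4.29² = 35.4 m.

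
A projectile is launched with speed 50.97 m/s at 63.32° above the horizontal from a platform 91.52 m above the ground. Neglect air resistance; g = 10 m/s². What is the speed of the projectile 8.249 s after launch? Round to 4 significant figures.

v_x = 50.97 cos 63.32° = 22.886 m/s (constant).
v_y(t) = 50.97 sin 63.32° − g t = 45.543 − 10 × 8.249 = -36.947 m/s.
Speed = √(v_x² + v_y²) = √(523.77 + 1365.1) = 43.46 m/s.

43.46 m/s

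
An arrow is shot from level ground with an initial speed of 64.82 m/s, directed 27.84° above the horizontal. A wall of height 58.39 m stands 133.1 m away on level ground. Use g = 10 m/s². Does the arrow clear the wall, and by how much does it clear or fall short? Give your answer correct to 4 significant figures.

No — it falls 15.06 m short of clearing the wall.

v_x = 64.82 cos 27.84° = 57.317 m/s; v_y0 = 64.82 sin 27.84° = 30.271 m/s.
Time to reach the wall: t = 133.1 / 57.317 = 2.3222 s.
Height at that point: y = 30.271×2.3222 − 5.000×2.3222² = 43.332 m.
That is 58.39 − 43.332 = 15.06 m below the top of the wall, so the arrow does not clear it.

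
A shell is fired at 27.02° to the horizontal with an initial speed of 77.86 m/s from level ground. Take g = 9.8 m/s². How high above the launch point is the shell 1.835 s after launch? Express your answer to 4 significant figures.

48.41 m

v_y0 = 77.86 sin 27.02° = 35.372 m/s.
y(t) = v_y0 t − ½ g t² = 35.372×1.835 − 4.900×1.835² = 48.41 m.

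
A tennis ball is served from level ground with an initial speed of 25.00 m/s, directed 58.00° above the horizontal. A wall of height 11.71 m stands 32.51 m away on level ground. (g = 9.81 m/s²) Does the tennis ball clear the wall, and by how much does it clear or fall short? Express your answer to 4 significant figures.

v_x = 25.00 cos 58.00° = 13.248 m/s; v_y0 = 25.00 sin 58.00° = 21.201 m/s.
Time to reach the wall: t = 32.51 / 13.248 = 2.4540 s.
Height at that point: y = 21.201×2.4540 − 4.905×2.4540² = 22.489 m.
That is 22.489 − 11.71 = 10.78 m above the top of the wall, so the tennis ball clears it.

Yes — it clears the wall by 10.78 m.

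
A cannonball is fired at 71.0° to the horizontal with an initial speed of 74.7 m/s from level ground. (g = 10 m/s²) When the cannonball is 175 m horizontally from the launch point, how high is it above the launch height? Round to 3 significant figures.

249 m

v_x = 74.7 cos 71.0° = 24.32 m/s, v_y0 = 74.7 sin 71.0° = 70.63 m/s.
Time to reach x = 175 m: t = x / v_x = 175 / 24.32 = 7.196 s.
y = v_y0 t − ½ g t² = 70.63×7.196 − 5.000×7.196² = 249 m.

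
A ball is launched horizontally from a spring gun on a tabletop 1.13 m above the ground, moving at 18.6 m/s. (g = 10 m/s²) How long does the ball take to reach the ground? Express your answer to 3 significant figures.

The horizontal speed doesn't affect the fall. With v_y0 = 0, h = ½ g t².
t = √(2 × 1.13 / 10) = √0.2260 = 0.475 s.

0.475 s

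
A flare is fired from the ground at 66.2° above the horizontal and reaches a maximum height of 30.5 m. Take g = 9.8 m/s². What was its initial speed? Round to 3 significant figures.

26.7 m/s

At maximum height v_y = 0, so (v₀ sin θ)² = 2 g H.
v₀ sin 66.2° = √(2 × 9.8 × 30.5) = 24.45 m/s.
v₀ = 24.45 / sin 66.2° = 24.45 / 0.9150 = 26.7 m/s.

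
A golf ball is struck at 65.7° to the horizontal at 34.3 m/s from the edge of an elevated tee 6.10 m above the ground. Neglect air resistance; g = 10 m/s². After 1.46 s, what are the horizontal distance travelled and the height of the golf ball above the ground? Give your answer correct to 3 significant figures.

v_x = 34.3 cos 65.7° = 14.11 m/s; v_y0 = 34.3 sin 65.7° = 31.26 m/s.
x = v_x t = 14.11 × 1.46 = 20.6 m.
y = 6.10 + v_y0 t − ½ g t² = 41.1 m.

x = 20.6 m, y = 41.1 m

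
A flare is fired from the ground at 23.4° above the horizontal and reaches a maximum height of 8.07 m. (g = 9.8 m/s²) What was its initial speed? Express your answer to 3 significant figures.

At maximum height v_y = 0, so (v₀ sin θ)² = 2 g H.
v₀ sin 23.4° = √(2 × 9.8 × 8.07) = 12.58 m/s.
v₀ = 12.58 / sin 23.4° = 12.58 / 0.3971 = 31.7 m/s.

31.7 m/s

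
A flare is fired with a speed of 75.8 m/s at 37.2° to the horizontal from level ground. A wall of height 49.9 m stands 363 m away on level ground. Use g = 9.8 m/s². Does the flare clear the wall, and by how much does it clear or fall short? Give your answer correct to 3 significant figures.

v_x = 75.8 cos 37.2° = 60.38 m/s; v_y0 = 75.8 sin 37.2° = 45.83 m/s.
Time to reach the wall: t = 363 / 60.38 = 6.012 s.
Height at that point: y = 45.83×6.012 − 4.900×6.012² = 98.42 m.
That is 98.42 − 49.9 = 48.5 m above the top of the wall, so the flare clears it.

Yes — it clears the wall by 48.5 m.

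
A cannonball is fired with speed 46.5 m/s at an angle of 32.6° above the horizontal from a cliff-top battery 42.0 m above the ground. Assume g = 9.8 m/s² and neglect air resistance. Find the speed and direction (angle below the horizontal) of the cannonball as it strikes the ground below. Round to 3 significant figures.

54.6 m/s at 44.2° below the horizontal

v_x = 46.5 cos 32.6° = 39.17 m/s (constant).
|v_y| at impact = √((25.05)² + 2×9.8×42.0) = 38.09 m/s.
Speed = √(39.17² + 38.09²) = 54.6 m/s; angle = arctan(38.09/39.17) = 44.2° below horizontal.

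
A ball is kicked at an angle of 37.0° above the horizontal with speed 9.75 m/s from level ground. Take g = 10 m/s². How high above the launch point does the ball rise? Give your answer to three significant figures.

Vertical component of launch velocity: v_y = 9.75 sin 37.0° = 5.868 m/s.
At the highest point the vertical velocity is zero, so v_y² = 2 g h_max.
h_max = (5.868)² / (2 × 10) = 34.43 / 20.00 = 1.72 m.

1.72 m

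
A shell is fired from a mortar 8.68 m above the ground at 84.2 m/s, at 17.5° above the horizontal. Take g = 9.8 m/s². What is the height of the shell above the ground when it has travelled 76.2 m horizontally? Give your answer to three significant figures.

v_x = 84.2 cos 17.5° = 80.30 m/s, v_y0 = 84.2 sin 17.5° = 25.32 m/s.
Time to reach x = 76.2 m: t = x / v_x = 76.2 / 80.30 = 0.9489 s.
y = 8.68 + v_y0 t − ½ g t² = 8.68 + 25.32×0.9489 − 4.900×0.9489² = 28.3 m.

28.3 m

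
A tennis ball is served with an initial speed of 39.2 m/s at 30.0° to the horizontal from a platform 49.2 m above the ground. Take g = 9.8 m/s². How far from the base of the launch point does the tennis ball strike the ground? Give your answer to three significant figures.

Components: v_x = 39.2 cos 30.0° = 33.95 m/s, v_y = 39.2 sin 30.0° = 19.60 m/s.
Vertical: 0 = 49.2 + 19.60 t − ½(9.8) t² ⇒ 4.900 t² − 19.60 t − 49.2 = 0.
t = [19.60 + √(384.2 + 964.3)] / 9.800 = 5.747 s.
Horizontal: R = v_x · t = 33.95 × 5.747 = 195 m.

195 m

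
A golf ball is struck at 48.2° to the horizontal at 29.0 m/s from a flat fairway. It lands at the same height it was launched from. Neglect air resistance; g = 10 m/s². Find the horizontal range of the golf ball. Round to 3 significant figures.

83.6 m

Components: v_x = 29.0 cos 48.2° = 19.33 m/s, v_y = 29.0 sin 48.2° = 21.62 m/s.
Time of flight (same landing height): t = 2 v_y / g = 2 × 21.62 / 10 = 4.324 s.
Range: R = v_x · t = 19.33 × 4.324 = 83.6 m.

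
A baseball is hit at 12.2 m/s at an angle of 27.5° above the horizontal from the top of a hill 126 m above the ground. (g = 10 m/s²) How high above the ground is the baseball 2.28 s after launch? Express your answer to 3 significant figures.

113 m

v_y0 = 12.2 sin 27.5° = 5.633 m/s.
y(t) = 126 + v_y0 t − ½ g t² = 126 + 5.633×2.28 − ½×10×2.28² = 113 m.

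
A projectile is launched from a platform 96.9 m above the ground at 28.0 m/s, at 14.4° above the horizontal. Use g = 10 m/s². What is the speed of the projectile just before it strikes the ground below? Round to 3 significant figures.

v_x = 28.0 cos 14.4° = 27.12 m/s is unchanged throughout.
For the vertical component, v_y² = v_y0² + 2 g h = (6.963)² + 2×10×96.9 = 1986, so |v_y| = 44.56 m/s.
Impact speed = √(v_x² + v_y²) = √(735.5 + 1986) = 52.2 m/s.

52.2 m/s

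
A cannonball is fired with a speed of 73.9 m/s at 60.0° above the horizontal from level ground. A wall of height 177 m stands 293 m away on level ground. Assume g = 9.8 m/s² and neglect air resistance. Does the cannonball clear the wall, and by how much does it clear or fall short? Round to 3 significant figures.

Yes — it clears the wall by 22.4 m.

v_x = 73.9 cos 60.0° = 36.95 m/s; v_y0 = 73.9 sin 60.0° = 64.00 m/s.
Time to reach the wall: t = 293 / 36.95 = 7.930 s.
Height at that point: y = 64.00×7.930 − 4.900×7.930² = 199.4 m.
That is 199.4 − 177 = 22.4 m above the top of the wall, so the cannonball clears it.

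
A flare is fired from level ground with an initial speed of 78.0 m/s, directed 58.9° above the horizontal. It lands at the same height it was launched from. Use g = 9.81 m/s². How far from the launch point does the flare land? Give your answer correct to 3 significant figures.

549 m

Components: v_x = 78.0 cos 58.9° = 40.29 m/s, v_y = 78.0 sin 58.9° = 66.79 m/s.
Time of flight (same landing height): t = 2 v_y / g = 2 × 66.79 / 9.81 = 13.62 s.
Range: R = v_x · t = 40.29 × 13.62 = 549 m.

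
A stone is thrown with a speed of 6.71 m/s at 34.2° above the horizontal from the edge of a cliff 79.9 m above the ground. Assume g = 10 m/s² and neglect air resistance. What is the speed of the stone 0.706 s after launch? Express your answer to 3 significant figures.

6.45 m/s

v_x = 6.71 cos 34.2° = 5.550 m/s (constant).
v_y(t) = 6.71 sin 34.2° − g t = 3.772 − 10 × 0.706 = -3.288 m/s.
Speed = √(v_x² + v_y²) = √(30.80 + 10.81) = 6.45 m/s.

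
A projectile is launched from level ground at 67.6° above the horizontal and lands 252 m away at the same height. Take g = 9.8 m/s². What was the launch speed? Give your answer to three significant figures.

59.2 m/s

On level ground, R = v₀² sin(2θ) / g, so v₀ = √(R g / sin 2θ).
sin(2 × 67.6°) = 0.7046.
v₀ = √(252 × 9.8 / 0.7046) = √3505 = 59.2 m/s.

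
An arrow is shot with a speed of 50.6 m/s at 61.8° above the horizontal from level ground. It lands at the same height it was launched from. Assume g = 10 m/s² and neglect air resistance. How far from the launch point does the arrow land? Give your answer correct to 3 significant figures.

Components: v_x = 50.6 cos 61.8° = 23.91 m/s, v_y = 50.6 sin 61.8° = 44.59 m/s.
Time of flight (same landing height): t = 2 v_y / g = 2 × 44.59 / 10 = 8.918 s.
Range: R = v_x · t = 23.91 × 8.918 = 213 m.

213 m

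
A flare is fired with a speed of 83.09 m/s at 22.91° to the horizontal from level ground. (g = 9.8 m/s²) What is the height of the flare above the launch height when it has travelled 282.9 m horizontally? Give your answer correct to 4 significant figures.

52.61 m

v_x = 83.09 cos 22.91° = 76.536 m/s, v_y0 = 83.09 sin 22.91° = 32.346 m/s.
Time to reach x = 282.9 m: t = x / v_x = 282.9 / 76.536 = 3.6963 s.
y = v_y0 t − ½ g t² = 32.346×3.6963 − 4.900×3.6963² = 52.61 m.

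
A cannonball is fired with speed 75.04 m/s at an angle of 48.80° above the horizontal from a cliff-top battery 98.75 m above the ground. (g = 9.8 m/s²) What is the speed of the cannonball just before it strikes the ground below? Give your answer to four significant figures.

v_x = 75.04 cos 48.80° = 49.428 m/s is unchanged throughout.
For the vertical component, v_y² = v_y0² + 2 g h = (56.461)² + 2×9.8×98.75 = 5123.3, so |v_y| = 71.577 m/s.
Impact speed = √(v_x² + v_y²) = √(2443.1 + 5123.3) = 86.99 m/s.

86.99 m/s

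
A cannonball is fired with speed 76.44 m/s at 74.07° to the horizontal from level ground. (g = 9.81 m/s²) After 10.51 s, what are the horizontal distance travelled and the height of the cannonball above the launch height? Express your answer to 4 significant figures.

v_x = 76.44 cos 74.07° = 20.980 m/s; v_y0 = 76.44 sin 74.07° = 73.505 m/s.
x = v_x t = 20.980 × 10.51 = 220.5 m.
y = v_y0 t − ½ g t² = 73.505×10.51 − 4.905×10.51² = 230.7 m.

x = 220.5 m, y = 230.7 m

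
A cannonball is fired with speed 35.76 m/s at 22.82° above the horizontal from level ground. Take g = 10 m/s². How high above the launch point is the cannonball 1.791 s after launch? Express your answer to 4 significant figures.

8.801 m

v_y0 = 35.76 sin 22.82° = 13.869 m/s.
y(t) = v_y0 t − ½ g t² = 13.869×1.791 − 5.000×1.791² = 8.801 m.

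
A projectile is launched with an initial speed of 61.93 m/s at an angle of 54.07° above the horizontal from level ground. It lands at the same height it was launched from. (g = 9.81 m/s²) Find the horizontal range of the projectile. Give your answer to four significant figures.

Components: v_x = 61.93 cos 54.07° = 36.340 m/s, v_y = 61.93 sin 54.07° = 50.147 m/s.
Time of flight (same landing height): t = 2 v_y / g = 2 × 50.147 / 9.81 = 10.224 s.
Range: R = v_x · t = 36.340 × 10.224 = 371.5 m.

371.5 m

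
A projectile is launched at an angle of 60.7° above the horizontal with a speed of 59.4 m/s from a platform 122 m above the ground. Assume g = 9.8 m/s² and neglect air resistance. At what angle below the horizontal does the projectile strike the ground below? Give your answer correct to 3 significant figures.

67.8°

v_x = 59.4 cos 60.7° = 29.07 m/s.
At impact |v_y| = √(v_y0² + 2 g h) = √(51.80² + 2×9.8×122) = 71.24 m/s.
Angle below horizontal = arctan(|v_y| / v_x) = arctan(71.24 / 29.07) = 67.8°.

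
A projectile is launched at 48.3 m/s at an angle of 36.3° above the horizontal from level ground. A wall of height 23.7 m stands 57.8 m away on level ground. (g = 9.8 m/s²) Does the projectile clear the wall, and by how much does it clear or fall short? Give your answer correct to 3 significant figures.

Yes — it clears the wall by 7.95 m.

v_x = 48.3 cos 36.3° = 38.93 m/s; v_y0 = 48.3 sin 36.3° = 28.59 m/s.
Time to reach the wall: t = 57.8 / 38.93 = 1.485 s.
Height at that point: y = 28.59×1.485 − 4.900×1.485² = 31.65 m.
That is 31.65 − 23.7 = 7.95 m above the top of the wall, so the projectile clears it.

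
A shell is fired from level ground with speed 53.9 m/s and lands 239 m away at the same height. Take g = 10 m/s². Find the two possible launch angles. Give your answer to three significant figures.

27.7° and 62.3°

Level-ground range: R = v₀² sin(2θ)/g ⇒ sin 2θ = R g / v₀² = 239×10/53.9² = 0.8227.
2θ = arcsin(0.8227) = 55.36° or 180° − 55.36° = 124.64°.
So θ = 27.7° or θ = 62.3°.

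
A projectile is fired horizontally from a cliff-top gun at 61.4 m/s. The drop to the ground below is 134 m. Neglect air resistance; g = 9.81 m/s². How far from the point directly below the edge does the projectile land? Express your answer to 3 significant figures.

321 m

Initial vertical velocity is zero, so the fall time comes from h = ½ g t²: t = √(2 × 134 / 9.81) = 5.227 s.
Horizontal motion is uniform at 61.4 m/s, so x = 61.4 × 5.227 = 321 m.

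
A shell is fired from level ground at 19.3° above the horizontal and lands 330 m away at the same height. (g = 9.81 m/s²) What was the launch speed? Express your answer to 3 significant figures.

On level ground, R = v₀² sin(2θ) / g, so v₀ = √(R g / sin 2θ).
sin(2 × 19.3°) = 0.6239.
v₀ = √(330 × 9.81 / 0.6239) = √5189 = 72.0 m/s.

72.0 m/s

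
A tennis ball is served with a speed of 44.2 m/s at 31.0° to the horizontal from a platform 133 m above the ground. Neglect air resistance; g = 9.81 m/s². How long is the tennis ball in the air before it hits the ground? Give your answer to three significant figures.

8.02 s

Vertical component: v_y = 44.2 sin 31.0° = 22.76 m/s.
Taking up as positive with launch at y = 133 m, landing at y = 0: 0 = 133 + 22.76 t − ½(9.81) t².
Solving 4.905 t² − 22.76 t − 133 = 0 gives t = [22.76 + √(22.76² + 4·4.905·133)] / 9.810 = 8.02 s.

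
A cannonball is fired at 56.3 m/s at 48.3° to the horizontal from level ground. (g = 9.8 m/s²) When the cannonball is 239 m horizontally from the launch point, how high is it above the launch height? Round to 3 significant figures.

68.7 m

v_x = 56.3 cos 48.3° = 37.45 m/s, v_y0 = 56.3 sin 48.3° = 42.04 m/s.
Time to reach x = 239 m: t = x / v_x = 239 / 37.45 = 6.382 s.
y = v_y0 t − ½ g t² = 42.04×6.382 − 4.900×6.382² = 68.7 m.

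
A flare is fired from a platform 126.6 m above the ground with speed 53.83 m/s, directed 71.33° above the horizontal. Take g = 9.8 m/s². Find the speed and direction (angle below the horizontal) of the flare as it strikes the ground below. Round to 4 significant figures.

v_x = 53.83 cos 71.33° = 17.232 m/s (constant).
|v_y| at impact = √((50.997)² + 2×9.8×126.6) = 71.289 m/s.
Speed = √(17.232² + 71.289²) = 73.34 m/s; angle = arctan(71.289/17.232) = 76.41° below horizontal.

73.34 m/s at 76.41° below the horizontal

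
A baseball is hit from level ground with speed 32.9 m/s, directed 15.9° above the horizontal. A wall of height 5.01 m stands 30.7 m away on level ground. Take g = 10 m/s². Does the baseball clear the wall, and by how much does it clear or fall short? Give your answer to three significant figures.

No — it falls 0.972 m short of clearing the wall.

v_x = 32.9 cos 15.9° = 31.64 m/s; v_y0 = 32.9 sin 15.9° = 9.013 m/s.
Time to reach the wall: t = 30.7 / 31.64 = 0.9703 s.
Height at that point: y = 9.013×0.9703 − 5.000×0.9703² = 4.038 m.
That is 5.01 − 4.038 = 0.972 m below the top of the wall, so the baseball does not clear it.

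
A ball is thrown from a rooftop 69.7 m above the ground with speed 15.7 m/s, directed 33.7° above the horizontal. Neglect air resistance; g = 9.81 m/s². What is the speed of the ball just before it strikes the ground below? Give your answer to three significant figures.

40.2 m/s

v_x = 15.7 cos 33.7° = 13.06 m/s is unchanged throughout.
For the vertical component, v_y² = v_y0² + 2 g h = (8.711)² + 2×9.81×69.7 = 1443, so |v_y| = 37.99 m/s.
Impact speed = √(v_x² + v_y²) = √(170.6 + 1443) = 40.2 m/s.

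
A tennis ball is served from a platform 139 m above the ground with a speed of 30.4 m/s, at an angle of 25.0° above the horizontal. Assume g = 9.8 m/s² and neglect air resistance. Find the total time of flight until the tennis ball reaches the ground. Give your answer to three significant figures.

6.80 s

Vertical component: v_y = 30.4 sin 25.0° = 12.85 m/s.
Taking up as positive with launch at y = 139 m, landing at y = 0: 0 = 139 + 12.85 t − ½(9.8) t².
Solving 4.900 t² − 12.85 t − 139 = 0 gives t = [12.85 + √(12.85² + 4·4.900·139)] / 9.800 = 6.80 s.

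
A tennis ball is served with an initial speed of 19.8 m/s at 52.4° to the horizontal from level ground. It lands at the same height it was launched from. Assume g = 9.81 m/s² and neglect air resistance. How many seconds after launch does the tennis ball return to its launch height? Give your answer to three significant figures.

Vertical component: v_y = 19.8 sin 52.4° = 15.69 m/s.
For a projectile landing at launch height, time of flight is t = 2 v_y / g = 2 × 15.69 / 9.81 = 3.20 s.

3.20 s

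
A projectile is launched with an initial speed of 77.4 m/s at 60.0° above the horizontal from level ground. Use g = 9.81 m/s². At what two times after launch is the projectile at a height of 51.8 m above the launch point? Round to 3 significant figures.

0.822 s and 12.8 s

v_y0 = 77.4 sin 60.0° = 67.03 m/s.
Set y = v_y0 t − ½ g t² = 51.8: 4.905 t² − 67.03 t + 51.8 = 0.
t = [67.03 ± √(4493 − 1016)] / 9.81 = (67.03 ± 58.97) / 9.81, giving t = 0.822 s or t = 12.8 s.
So the projectile is at 51.8 m at t = 0.822 s (rising) and t = 12.8 s (falling).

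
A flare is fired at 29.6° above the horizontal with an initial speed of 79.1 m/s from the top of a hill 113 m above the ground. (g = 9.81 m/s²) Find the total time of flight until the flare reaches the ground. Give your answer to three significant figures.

10.2 s

Vertical component: v_y = 79.1 sin 29.6° = 39.07 m/s.
Taking up as positive with launch at y = 113 m, landing at y = 0: 0 = 113 + 39.07 t − ½(9.81) t².
Solving 4.905 t² − 39.07 t − 113 = 0 gives t = [39.07 + √(39.07² + 4·4.905·113)] / 9.810 = 10.2 s.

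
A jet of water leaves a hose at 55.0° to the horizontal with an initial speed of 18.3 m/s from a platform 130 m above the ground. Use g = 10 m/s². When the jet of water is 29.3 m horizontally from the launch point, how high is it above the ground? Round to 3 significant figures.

133 m

v_x = 18.3 cos 55.0° = 10.50 m/s, v_y0 = 18.3 sin 55.0° = 14.99 m/s.
Time to reach x = 29.3 m: t = x / v_x = 29.3 / 10.50 = 2.790 s.
y = 130 + v_y0 t − ½ g t² = 130 + 14.99×2.790 − 5.000×2.790² = 133 m.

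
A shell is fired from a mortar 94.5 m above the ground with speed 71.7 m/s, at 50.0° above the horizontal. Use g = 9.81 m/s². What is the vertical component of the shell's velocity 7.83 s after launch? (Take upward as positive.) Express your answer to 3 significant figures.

-21.9 m/s

Initial vertical component: v_y0 = 71.7 sin 50.0° = 54.93 m/s.
v_y(t) = v_y0 − g t = 54.93 − 9.81 × 7.83 = -21.9 m/s.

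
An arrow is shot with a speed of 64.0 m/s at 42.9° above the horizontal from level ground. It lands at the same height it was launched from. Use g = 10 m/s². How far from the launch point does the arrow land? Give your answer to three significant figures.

409 m

Components: v_x = 64.0 cos 42.9° = 46.88 m/s, v_y = 64.0 sin 42.9° = 43.57 m/s.
Time of flight (same landing height): t = 2 v_y / g = 2 × 43.57 / 10 = 8.714 s.
Range: R = v_x · t = 46.88 × 8.714 = 409 m.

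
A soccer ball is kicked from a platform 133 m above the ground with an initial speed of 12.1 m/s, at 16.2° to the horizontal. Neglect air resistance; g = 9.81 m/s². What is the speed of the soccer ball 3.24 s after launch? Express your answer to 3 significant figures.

v_x = 12.1 cos 16.2° = 11.62 m/s (constant).
v_y(t) = 12.1 sin 16.2° − g t = 3.376 − 9.81 × 3.24 = -28.41 m/s.
Speed = √(v_x² + v_y²) = √(135.0 + 807.1) = 30.7 m/s.

30.7 m/s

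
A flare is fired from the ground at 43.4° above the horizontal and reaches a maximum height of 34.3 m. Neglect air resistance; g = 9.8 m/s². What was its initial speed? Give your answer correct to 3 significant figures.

37.7 m/s

At maximum height v_y = 0, so (v₀ sin θ)² = 2 g H.
v₀ sin 43.4° = √(2 × 9.8 × 34.3) = 25.93 m/s.
v₀ = 25.93 / sin 43.4° = 25.93 / 0.6871 = 37.7 m/s.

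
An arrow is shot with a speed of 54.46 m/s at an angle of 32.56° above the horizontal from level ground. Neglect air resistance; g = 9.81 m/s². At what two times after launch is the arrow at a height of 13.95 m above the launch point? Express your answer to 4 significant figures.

v_y0 = 54.46 sin 32.56° = 29.309 m/s.
Set y = v_y0 t − ½ g t² = 13.95: 4.905 t² − 29.309 t + 13.95 = 0.
t = [29.309 ± √(859.02 − 273.70)] / 9.81 = (29.309 ± 24.193) / 9.81, giving t = 0.5215 s or t = 5.454 s.
So the arrow is at 13.95 m at t = 0.5215 s (rising) and t = 5.454 s (falling).

0.5215 s and 5.454 s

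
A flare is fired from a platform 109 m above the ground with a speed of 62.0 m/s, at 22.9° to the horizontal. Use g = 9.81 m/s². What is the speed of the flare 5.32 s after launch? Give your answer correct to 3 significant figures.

v_x = 62.0 cos 22.9° = 57.11 m/s (constant).
v_y(t) = 62.0 sin 22.9° − g t = 24.13 − 9.81 × 5.32 = -28.06 m/s.
Speed = √(v_x² + v_y²) = √(3262 + 787.4) = 63.6 m/s.

63.6 m/s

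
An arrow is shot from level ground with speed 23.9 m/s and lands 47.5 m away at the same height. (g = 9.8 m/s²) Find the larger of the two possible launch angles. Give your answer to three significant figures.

Level-ground range: R = v₀² sin(2θ)/g ⇒ sin 2θ = R g / v₀² = 47.5×9.8/23.9² = 0.8149.
2θ = arcsin(0.8149) = 54.58° or 180° − 54.58° = 125.42°.
So θ = 27.3° or θ = 62.7°.

62.7°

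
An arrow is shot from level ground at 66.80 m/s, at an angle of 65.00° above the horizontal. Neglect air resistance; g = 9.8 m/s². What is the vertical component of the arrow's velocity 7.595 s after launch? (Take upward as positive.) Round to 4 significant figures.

-13.89 m/s

Initial vertical component: v_y0 = 66.80 sin 65.00° = 60.541 m/s.
v_y(t) = v_y0 − g t = 60.541 − 9.8 × 7.595 = -13.89 m/s.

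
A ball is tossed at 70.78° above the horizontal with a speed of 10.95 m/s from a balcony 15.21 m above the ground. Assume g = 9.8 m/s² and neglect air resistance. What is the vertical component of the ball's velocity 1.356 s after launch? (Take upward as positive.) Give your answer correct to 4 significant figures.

-2.949 m/s

Initial vertical component: v_y0 = 10.95 sin 70.78° = 10.340 m/s.
v_y(t) = v_y0 − g t = 10.340 − 9.8 × 1.356 = -2.949 m/s.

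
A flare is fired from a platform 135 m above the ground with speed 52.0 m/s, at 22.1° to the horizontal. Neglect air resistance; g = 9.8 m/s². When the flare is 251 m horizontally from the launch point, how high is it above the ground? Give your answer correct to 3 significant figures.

v_x = 52.0 cos 22.1° = 48.18 m/s, v_y0 = 52.0 sin 22.1° = 19.56 m/s.
Time to reach x = 251 m: t = x / v_x = 251 / 48.18 = 5.210 s.
y = 135 + v_y0 t − ½ g t² = 135 + 19.56×5.210 − 4.900×5.210² = 104 m.

104 m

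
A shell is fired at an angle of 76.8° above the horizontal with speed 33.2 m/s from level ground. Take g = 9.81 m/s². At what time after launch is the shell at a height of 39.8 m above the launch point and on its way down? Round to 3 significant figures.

v_y0 = 33.2 sin 76.8° = 32.32 m/s.
Set y = v_y0 t − ½ g t² = 39.8: 4.905 t² − 32.32 t + 39.8 = 0.
t = [32.32 ± √(1045 − 780.9)] / 9.81 = (32.32 ± 16.25) / 9.81, giving t = 1.64 s or t = 4.95 s.
On the way down corresponds to the larger root: t = 4.95 s.

4.95 s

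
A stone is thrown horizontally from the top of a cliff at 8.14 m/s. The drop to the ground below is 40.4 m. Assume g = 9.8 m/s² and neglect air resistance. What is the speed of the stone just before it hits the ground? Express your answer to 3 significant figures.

Fall time: t = √(2 × 40.4 / 9.8) = 2.871 s.
At impact: v_x = 8.14 m/s (unchanged), v_y = g t = 9.8 × 2.871 = 28.14 m/s.
Speed = √(v_x² + v_y²) = √(66.26 + 791.9) = 29.3 m/s.

29.3 m/s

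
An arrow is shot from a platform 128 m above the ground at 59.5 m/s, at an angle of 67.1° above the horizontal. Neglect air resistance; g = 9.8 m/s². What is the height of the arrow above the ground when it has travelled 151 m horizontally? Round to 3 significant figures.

277 m

v_x = 59.5 cos 67.1° = 23.15 m/s, v_y0 = 59.5 sin 67.1° = 54.81 m/s.
Time to reach x = 151 m: t = x / v_x = 151 / 23.15 = 6.523 s.
y = 128 + v_y0 t − ½ g t² = 128 + 54.81×6.523 − 4.900×6.523² = 277 m.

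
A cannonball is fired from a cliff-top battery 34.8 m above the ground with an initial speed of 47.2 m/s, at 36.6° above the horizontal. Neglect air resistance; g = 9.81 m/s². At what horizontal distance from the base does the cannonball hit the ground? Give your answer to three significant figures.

Components: v_x = 47.2 cos 36.6° = 37.89 m/s, v_y = 47.2 sin 36.6° = 28.14 m/s.
Vertical: 0 = 34.8 + 28.14 t − ½(9.81) t² ⇒ 4.905 t² − 28.14 t − 34.8 = 0.
t = [28.14 + √(791.9 + 682.8)] / 9.810 = 6.783 s.
Horizontal: R = v_x · t = 37.89 × 6.783 = 257 m.

257 m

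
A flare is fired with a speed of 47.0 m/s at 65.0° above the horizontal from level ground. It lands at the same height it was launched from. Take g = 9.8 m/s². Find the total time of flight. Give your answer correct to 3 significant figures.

Vertical component: v_y = 47.0 sin 65.0° = 42.60 m/s.
For a projectile landing at launch height, time of flight is t = 2 v_y / g = 2 × 42.60 / 9.8 = 8.69 s.

8.69 s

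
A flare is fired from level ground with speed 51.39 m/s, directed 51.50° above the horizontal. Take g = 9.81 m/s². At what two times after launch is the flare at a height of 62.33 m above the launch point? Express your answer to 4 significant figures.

v_y0 = 51.39 sin 51.50° = 40.218 m/s.
Set y = v_y0 t − ½ g t² = 62.33: 4.905 t² − 40.218 t + 62.33 = 0.
t = [40.218 ± √(1617.5 − 1222.9)] / 9.81 = (40.218 ± 19.865) / 9.81, giving t = 2.075 s or t = 6.125 s.
So the flare is at 62.33 m at t = 2.075 s (rising) and t = 6.125 s (falling).

2.075 s and 6.125 s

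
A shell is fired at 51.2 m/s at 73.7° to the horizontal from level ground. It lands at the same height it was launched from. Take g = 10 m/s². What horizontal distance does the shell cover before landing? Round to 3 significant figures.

141 m

For level ground, R = v₀² sin(2θ) / g.
sin(2 × 73.7°) = sin 147.4° = 0.5388.
R = (51.2)² × 0.5388 / 10 = 141 m.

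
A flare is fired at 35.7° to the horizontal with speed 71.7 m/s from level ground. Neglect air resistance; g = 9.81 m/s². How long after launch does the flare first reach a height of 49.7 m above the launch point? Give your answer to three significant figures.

v_y0 = 71.7 sin 35.7° = 41.84 m/s.
Set y = v_y0 t − ½ g t² = 49.7: 4.905 t² − 41.84 t + 49.7 = 0.
t = [41.84 ± √(1751 − 975.1)] / 9.81 = (41.84 ± 27.85) / 9.81, giving t = 1.43 s or t = 7.10 s.
The flare is on the way up at the first time, so t = 1.43 s.

1.43 s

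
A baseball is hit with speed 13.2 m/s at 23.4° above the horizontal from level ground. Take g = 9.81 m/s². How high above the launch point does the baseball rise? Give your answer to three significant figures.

1.40 m

Vertical component of launch velocity: v_y = 13.2 sin 23.4° = 5.242 m/s.
At the highest point the vertical velocity is zero, so v_y² = 2 g h_max.
h_max = (5.242)² / (2 × 9.81) = 27.48 / 19.62 = 1.40 m.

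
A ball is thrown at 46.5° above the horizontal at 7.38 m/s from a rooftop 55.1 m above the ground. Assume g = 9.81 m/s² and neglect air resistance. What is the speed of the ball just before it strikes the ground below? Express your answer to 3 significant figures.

v_x = 7.38 cos 46.5° = 5.080 m/s is unchanged throughout.
For the vertical component, v_y² = v_y0² + 2 g h = (5.353)² + 2×9.81×55.1 = 1110, so |v_y| = 33.32 m/s.
Impact speed = √(v_x² + v_y²) = √(25.81 + 1110) = 33.7 m/s.

33.7 m/s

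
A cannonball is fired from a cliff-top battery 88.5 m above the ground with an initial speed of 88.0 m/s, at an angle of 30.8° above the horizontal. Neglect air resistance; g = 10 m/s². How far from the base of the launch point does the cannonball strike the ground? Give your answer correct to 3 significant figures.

807 m

Components: v_x = 88.0 cos 30.8° = 75.59 m/s, v_y = 88.0 sin 30.8° = 45.06 m/s.
Vertical: 0 = 88.5 + 45.06 t − ½(10) t² ⇒ 5.000 t² − 45.06 t − 88.5 = 0.
t = [45.06 + √(2030 + 1770)] / 10.00 = 10.67 s.
Horizontal: R = v_x · t = 75.59 × 10.67 = 807 m.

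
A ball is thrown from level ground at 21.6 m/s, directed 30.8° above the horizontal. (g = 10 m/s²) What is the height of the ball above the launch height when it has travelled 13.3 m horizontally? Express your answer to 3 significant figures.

v_x = 21.6 cos 30.8° = 18.55 m/s, v_y0 = 21.6 sin 30.8° = 11.06 m/s.
Time to reach x = 13.3 m: t = x / v_x = 13.3 / 18.55 = 0.7170 s.
y = v_y0 t − ½ g t² = 11.06×0.7170 − 5.000×0.7170² = 5.36 m.

5.36 m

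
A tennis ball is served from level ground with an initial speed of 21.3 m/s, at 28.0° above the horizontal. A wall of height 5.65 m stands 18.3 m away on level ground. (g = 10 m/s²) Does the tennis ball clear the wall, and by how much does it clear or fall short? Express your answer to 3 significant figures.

v_x = 21.3 cos 28.0° = 18.81 m/s; v_y0 = 21.3 sin 28.0° = 10.000 m/s.
Time to reach the wall: t = 18.3 / 18.81 = 0.9729 s.
Height at that point: y = 10.000×0.9729 − 5.000×0.9729² = 4.996 m.
That is 5.65 − 4.996 = 0.654 m below the top of the wall, so the tennis ball does not clear it.

No — it falls 0.654 m short of clearing the wall.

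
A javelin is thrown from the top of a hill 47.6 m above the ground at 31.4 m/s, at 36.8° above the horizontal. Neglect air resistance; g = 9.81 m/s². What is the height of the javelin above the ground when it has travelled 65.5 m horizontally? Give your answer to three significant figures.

v_x = 31.4 cos 36.8° = 25.14 m/s, v_y0 = 31.4 sin 36.8° = 18.81 m/s.
Time to reach x = 65.5 m: t = x / v_x = 65.5 / 25.14 = 2.605 s.
y = 47.6 + v_y0 t − ½ g t² = 47.6 + 18.81×2.605 − 4.905×2.605² = 63.3 m.

63.3 m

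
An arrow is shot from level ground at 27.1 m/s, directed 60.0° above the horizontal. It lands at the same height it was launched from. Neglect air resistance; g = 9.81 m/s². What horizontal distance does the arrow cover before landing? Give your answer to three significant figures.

64.8 m

For level ground, R = v₀² sin(2θ) / g.
sin(2 × 60.0°) = sin 120.0° = 0.8660.
R = (27.1)² × 0.8660 / 9.81 = 64.8 m.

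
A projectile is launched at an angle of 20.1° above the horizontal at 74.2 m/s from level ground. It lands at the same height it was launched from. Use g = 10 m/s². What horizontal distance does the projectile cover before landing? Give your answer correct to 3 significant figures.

For level ground, R = v₀² sin(2θ) / g.
sin(2 × 20.1°) = sin 40.20° = 0.6455.
R = (74.2)² × 0.6455 / 10 = 355 m.

355 m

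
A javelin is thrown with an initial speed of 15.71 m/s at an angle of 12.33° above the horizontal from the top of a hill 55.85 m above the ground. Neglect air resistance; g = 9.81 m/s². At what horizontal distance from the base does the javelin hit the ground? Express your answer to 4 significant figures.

57.30 m

Components: v_x = 15.71 cos 12.33° = 15.348 m/s, v_y = 15.71 sin 12.33° = 3.3547 m/s.
Vertical: 0 = 55.85 + 3.3547 t − ½(9.81) t² ⇒ 4.905 t² − 3.3547 t − 55.85 = 0.
t = [3.3547 + √(11.254 + 1095.8)] / 9.810 = 3.7337 s.
Horizontal: R = v_x · t = 15.348 × 3.7337 = 57.30 m.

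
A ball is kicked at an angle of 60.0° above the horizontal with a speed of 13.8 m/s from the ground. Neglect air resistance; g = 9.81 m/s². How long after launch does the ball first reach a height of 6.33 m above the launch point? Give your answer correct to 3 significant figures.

v_y0 = 13.8 sin 60.0° = 11.95 m/s.
Set y = v_y0 t − ½ g t² = 6.33: 4.905 t² − 11.95 t + 6.33 = 0.
t = [11.95 ± √(142.8 − 124.2)] / 9.81 = (11.95 ± 4.313) / 9.81, giving t = 0.778 s or t = 1.66 s.
The ball is on the way up at the first time, so t = 0.778 s.

0.778 s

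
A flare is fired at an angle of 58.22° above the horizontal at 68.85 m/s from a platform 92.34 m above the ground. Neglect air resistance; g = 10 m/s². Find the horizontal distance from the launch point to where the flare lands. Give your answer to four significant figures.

475.5 m

Components: v_x = 68.85 cos 58.22° = 36.260 m/s, v_y = 68.85 sin 58.22° = 58.528 m/s.
Vertical: 0 = 92.34 + 58.528 t − ½(10) t² ⇒ 5.000 t² − 58.528 t − 92.34 = 0.
t = [58.528 + √(3425.5 + 1846.8)] / 10.00 = 13.114 s.
Horizontal: R = v_x · t = 36.260 × 13.114 = 475.5 m.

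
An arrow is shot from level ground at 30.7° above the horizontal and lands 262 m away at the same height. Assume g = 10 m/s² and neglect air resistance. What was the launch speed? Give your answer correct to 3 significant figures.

54.6 m/s

On level ground, R = v₀² sin(2θ) / g, so v₀ = √(R g / sin 2θ).
sin(2 × 30.7°) = 0.8780.
v₀ = √(262 × 10 / 0.8780) = √2984 = 54.6 m/s.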